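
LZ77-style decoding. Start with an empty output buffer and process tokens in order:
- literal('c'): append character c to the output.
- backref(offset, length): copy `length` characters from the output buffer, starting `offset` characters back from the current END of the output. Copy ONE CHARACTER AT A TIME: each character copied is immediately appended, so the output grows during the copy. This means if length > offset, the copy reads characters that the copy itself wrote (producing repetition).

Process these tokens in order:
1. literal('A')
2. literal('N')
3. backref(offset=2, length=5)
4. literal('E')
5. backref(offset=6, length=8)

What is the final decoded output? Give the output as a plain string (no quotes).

Answer: ANANANAEANANAEAN

Derivation:
Token 1: literal('A'). Output: "A"
Token 2: literal('N'). Output: "AN"
Token 3: backref(off=2, len=5) (overlapping!). Copied 'ANANA' from pos 0. Output: "ANANANA"
Token 4: literal('E'). Output: "ANANANAE"
Token 5: backref(off=6, len=8) (overlapping!). Copied 'ANANAEAN' from pos 2. Output: "ANANANAEANANAEAN"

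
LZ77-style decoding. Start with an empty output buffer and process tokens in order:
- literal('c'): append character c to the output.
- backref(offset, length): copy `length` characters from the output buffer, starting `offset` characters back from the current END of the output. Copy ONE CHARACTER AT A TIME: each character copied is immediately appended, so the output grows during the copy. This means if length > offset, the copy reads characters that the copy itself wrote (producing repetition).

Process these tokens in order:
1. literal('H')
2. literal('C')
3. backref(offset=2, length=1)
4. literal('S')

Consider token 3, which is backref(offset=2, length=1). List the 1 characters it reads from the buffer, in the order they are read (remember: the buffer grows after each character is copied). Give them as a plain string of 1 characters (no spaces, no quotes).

Answer: H

Derivation:
Token 1: literal('H'). Output: "H"
Token 2: literal('C'). Output: "HC"
Token 3: backref(off=2, len=1). Buffer before: "HC" (len 2)
  byte 1: read out[0]='H', append. Buffer now: "HCH"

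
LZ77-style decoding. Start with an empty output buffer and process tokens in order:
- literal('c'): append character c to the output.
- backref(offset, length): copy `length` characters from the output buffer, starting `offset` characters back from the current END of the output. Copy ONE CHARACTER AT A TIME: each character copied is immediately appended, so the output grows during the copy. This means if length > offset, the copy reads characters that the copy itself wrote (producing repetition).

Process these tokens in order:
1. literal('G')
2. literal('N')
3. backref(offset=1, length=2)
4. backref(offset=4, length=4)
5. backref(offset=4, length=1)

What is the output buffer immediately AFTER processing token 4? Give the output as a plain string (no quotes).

Answer: GNNNGNNN

Derivation:
Token 1: literal('G'). Output: "G"
Token 2: literal('N'). Output: "GN"
Token 3: backref(off=1, len=2) (overlapping!). Copied 'NN' from pos 1. Output: "GNNN"
Token 4: backref(off=4, len=4). Copied 'GNNN' from pos 0. Output: "GNNNGNNN"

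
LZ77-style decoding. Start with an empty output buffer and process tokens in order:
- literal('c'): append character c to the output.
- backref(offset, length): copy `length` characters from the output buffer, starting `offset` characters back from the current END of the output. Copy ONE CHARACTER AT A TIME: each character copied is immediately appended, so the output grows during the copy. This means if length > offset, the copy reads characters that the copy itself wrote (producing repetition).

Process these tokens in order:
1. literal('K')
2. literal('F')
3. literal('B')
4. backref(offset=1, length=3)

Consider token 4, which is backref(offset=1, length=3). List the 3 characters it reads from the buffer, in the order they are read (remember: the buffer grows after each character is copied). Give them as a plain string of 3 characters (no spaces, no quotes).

Answer: BBB

Derivation:
Token 1: literal('K'). Output: "K"
Token 2: literal('F'). Output: "KF"
Token 3: literal('B'). Output: "KFB"
Token 4: backref(off=1, len=3). Buffer before: "KFB" (len 3)
  byte 1: read out[2]='B', append. Buffer now: "KFBB"
  byte 2: read out[3]='B', append. Buffer now: "KFBBB"
  byte 3: read out[4]='B', append. Buffer now: "KFBBBB"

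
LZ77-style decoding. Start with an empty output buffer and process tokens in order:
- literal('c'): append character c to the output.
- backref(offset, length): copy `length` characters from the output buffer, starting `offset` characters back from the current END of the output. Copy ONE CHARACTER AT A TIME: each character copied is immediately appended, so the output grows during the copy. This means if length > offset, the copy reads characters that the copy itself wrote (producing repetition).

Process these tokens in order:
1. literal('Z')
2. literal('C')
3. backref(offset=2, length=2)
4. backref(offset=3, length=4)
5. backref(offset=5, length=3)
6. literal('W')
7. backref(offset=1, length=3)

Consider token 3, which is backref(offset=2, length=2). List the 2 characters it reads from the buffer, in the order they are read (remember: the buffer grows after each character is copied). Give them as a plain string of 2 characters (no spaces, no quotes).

Answer: ZC

Derivation:
Token 1: literal('Z'). Output: "Z"
Token 2: literal('C'). Output: "ZC"
Token 3: backref(off=2, len=2). Buffer before: "ZC" (len 2)
  byte 1: read out[0]='Z', append. Buffer now: "ZCZ"
  byte 2: read out[1]='C', append. Buffer now: "ZCZC"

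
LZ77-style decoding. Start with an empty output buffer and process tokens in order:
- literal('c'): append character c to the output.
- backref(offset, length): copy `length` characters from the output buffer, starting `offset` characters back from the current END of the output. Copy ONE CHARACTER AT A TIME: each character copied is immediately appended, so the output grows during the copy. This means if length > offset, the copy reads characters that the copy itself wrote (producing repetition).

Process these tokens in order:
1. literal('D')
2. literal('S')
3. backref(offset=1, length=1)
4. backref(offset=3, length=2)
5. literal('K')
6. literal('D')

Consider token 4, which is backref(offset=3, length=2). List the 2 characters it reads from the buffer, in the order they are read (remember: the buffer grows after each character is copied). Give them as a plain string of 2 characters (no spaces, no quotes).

Answer: DS

Derivation:
Token 1: literal('D'). Output: "D"
Token 2: literal('S'). Output: "DS"
Token 3: backref(off=1, len=1). Copied 'S' from pos 1. Output: "DSS"
Token 4: backref(off=3, len=2). Buffer before: "DSS" (len 3)
  byte 1: read out[0]='D', append. Buffer now: "DSSD"
  byte 2: read out[1]='S', append. Buffer now: "DSSDS"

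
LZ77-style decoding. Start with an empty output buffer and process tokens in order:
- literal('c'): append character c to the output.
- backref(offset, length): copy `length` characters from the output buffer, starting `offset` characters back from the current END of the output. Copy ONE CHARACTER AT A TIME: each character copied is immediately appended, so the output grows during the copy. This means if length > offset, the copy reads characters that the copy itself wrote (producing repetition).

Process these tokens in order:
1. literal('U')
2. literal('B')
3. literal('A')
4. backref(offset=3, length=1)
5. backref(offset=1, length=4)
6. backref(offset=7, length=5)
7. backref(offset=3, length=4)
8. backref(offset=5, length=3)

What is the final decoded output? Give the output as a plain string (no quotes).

Answer: UBAUUUUUBAUUUUUUUUUU

Derivation:
Token 1: literal('U'). Output: "U"
Token 2: literal('B'). Output: "UB"
Token 3: literal('A'). Output: "UBA"
Token 4: backref(off=3, len=1). Copied 'U' from pos 0. Output: "UBAU"
Token 5: backref(off=1, len=4) (overlapping!). Copied 'UUUU' from pos 3. Output: "UBAUUUUU"
Token 6: backref(off=7, len=5). Copied 'BAUUU' from pos 1. Output: "UBAUUUUUBAUUU"
Token 7: backref(off=3, len=4) (overlapping!). Copied 'UUUU' from pos 10. Output: "UBAUUUUUBAUUUUUUU"
Token 8: backref(off=5, len=3). Copied 'UUU' from pos 12. Output: "UBAUUUUUBAUUUUUUUUUU"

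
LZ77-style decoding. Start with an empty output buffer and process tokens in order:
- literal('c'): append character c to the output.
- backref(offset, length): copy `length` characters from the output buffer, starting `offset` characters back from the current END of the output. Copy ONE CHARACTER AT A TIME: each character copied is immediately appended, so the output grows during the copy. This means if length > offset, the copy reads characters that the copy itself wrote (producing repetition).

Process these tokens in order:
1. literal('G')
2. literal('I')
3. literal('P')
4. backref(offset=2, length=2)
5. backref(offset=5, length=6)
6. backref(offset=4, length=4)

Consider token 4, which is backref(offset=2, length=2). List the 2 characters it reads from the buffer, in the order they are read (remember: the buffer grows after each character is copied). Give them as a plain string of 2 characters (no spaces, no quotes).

Token 1: literal('G'). Output: "G"
Token 2: literal('I'). Output: "GI"
Token 3: literal('P'). Output: "GIP"
Token 4: backref(off=2, len=2). Buffer before: "GIP" (len 3)
  byte 1: read out[1]='I', append. Buffer now: "GIPI"
  byte 2: read out[2]='P', append. Buffer now: "GIPIP"

Answer: IP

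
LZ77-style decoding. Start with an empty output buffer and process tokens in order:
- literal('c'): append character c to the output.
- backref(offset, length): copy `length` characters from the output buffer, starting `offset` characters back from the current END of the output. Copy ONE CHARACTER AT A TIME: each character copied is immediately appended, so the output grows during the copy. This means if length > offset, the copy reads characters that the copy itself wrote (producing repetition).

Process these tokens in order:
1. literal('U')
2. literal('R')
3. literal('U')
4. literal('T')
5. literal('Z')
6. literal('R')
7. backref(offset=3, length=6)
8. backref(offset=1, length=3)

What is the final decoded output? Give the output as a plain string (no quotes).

Token 1: literal('U'). Output: "U"
Token 2: literal('R'). Output: "UR"
Token 3: literal('U'). Output: "URU"
Token 4: literal('T'). Output: "URUT"
Token 5: literal('Z'). Output: "URUTZ"
Token 6: literal('R'). Output: "URUTZR"
Token 7: backref(off=3, len=6) (overlapping!). Copied 'TZRTZR' from pos 3. Output: "URUTZRTZRTZR"
Token 8: backref(off=1, len=3) (overlapping!). Copied 'RRR' from pos 11. Output: "URUTZRTZRTZRRRR"

Answer: URUTZRTZRTZRRRR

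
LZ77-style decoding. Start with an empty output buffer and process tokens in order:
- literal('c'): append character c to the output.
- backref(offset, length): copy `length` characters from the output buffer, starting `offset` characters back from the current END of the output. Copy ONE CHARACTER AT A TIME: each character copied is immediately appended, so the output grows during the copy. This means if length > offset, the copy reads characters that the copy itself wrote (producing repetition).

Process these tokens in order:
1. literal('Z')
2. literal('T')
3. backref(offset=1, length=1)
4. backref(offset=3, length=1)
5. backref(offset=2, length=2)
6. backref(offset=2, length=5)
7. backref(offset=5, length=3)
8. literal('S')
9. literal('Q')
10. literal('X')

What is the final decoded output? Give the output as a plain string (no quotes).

Token 1: literal('Z'). Output: "Z"
Token 2: literal('T'). Output: "ZT"
Token 3: backref(off=1, len=1). Copied 'T' from pos 1. Output: "ZTT"
Token 4: backref(off=3, len=1). Copied 'Z' from pos 0. Output: "ZTTZ"
Token 5: backref(off=2, len=2). Copied 'TZ' from pos 2. Output: "ZTTZTZ"
Token 6: backref(off=2, len=5) (overlapping!). Copied 'TZTZT' from pos 4. Output: "ZTTZTZTZTZT"
Token 7: backref(off=5, len=3). Copied 'TZT' from pos 6. Output: "ZTTZTZTZTZTTZT"
Token 8: literal('S'). Output: "ZTTZTZTZTZTTZTS"
Token 9: literal('Q'). Output: "ZTTZTZTZTZTTZTSQ"
Token 10: literal('X'). Output: "ZTTZTZTZTZTTZTSQX"

Answer: ZTTZTZTZTZTTZTSQX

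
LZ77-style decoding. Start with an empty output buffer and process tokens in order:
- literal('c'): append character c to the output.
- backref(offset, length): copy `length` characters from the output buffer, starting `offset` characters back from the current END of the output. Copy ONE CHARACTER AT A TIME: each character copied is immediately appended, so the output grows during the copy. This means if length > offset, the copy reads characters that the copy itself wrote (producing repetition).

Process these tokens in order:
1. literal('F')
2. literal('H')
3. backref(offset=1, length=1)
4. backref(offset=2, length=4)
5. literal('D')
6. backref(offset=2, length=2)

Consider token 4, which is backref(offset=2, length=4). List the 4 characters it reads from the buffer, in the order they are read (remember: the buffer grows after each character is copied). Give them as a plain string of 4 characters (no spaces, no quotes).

Answer: HHHH

Derivation:
Token 1: literal('F'). Output: "F"
Token 2: literal('H'). Output: "FH"
Token 3: backref(off=1, len=1). Copied 'H' from pos 1. Output: "FHH"
Token 4: backref(off=2, len=4). Buffer before: "FHH" (len 3)
  byte 1: read out[1]='H', append. Buffer now: "FHHH"
  byte 2: read out[2]='H', append. Buffer now: "FHHHH"
  byte 3: read out[3]='H', append. Buffer now: "FHHHHH"
  byte 4: read out[4]='H', append. Buffer now: "FHHHHHH"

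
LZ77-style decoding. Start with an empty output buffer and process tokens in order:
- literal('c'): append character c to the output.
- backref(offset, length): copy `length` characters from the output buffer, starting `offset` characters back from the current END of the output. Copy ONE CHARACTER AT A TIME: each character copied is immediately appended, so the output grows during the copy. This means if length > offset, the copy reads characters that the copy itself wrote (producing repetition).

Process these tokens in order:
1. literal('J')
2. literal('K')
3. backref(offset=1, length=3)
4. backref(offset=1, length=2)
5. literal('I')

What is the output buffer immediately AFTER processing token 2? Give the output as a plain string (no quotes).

Answer: JK

Derivation:
Token 1: literal('J'). Output: "J"
Token 2: literal('K'). Output: "JK"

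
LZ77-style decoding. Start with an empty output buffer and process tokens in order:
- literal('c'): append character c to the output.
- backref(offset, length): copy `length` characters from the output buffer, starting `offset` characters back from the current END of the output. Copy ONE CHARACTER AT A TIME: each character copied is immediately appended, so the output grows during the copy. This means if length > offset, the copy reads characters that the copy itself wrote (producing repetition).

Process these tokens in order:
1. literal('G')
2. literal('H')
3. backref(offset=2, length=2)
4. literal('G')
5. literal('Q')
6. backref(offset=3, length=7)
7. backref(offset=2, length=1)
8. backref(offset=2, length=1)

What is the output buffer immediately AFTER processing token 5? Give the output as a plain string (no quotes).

Answer: GHGHGQ

Derivation:
Token 1: literal('G'). Output: "G"
Token 2: literal('H'). Output: "GH"
Token 3: backref(off=2, len=2). Copied 'GH' from pos 0. Output: "GHGH"
Token 4: literal('G'). Output: "GHGHG"
Token 5: literal('Q'). Output: "GHGHGQ"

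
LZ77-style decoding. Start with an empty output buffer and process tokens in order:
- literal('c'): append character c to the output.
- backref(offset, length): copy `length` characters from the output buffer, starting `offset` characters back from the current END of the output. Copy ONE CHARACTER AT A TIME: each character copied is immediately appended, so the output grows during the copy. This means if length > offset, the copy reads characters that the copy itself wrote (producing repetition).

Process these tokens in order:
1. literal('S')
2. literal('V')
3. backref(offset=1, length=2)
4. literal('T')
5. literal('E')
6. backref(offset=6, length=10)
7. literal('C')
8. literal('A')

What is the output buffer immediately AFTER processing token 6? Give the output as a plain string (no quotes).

Answer: SVVVTESVVVTESVVV

Derivation:
Token 1: literal('S'). Output: "S"
Token 2: literal('V'). Output: "SV"
Token 3: backref(off=1, len=2) (overlapping!). Copied 'VV' from pos 1. Output: "SVVV"
Token 4: literal('T'). Output: "SVVVT"
Token 5: literal('E'). Output: "SVVVTE"
Token 6: backref(off=6, len=10) (overlapping!). Copied 'SVVVTESVVV' from pos 0. Output: "SVVVTESVVVTESVVV"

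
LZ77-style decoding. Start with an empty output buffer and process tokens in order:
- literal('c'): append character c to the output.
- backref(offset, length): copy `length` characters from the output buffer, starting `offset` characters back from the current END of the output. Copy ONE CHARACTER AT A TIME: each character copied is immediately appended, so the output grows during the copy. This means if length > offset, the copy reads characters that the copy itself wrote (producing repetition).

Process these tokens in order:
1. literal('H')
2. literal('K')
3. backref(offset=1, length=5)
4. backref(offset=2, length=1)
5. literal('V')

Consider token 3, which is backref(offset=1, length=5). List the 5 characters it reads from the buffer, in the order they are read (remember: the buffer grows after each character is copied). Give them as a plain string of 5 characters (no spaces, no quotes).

Token 1: literal('H'). Output: "H"
Token 2: literal('K'). Output: "HK"
Token 3: backref(off=1, len=5). Buffer before: "HK" (len 2)
  byte 1: read out[1]='K', append. Buffer now: "HKK"
  byte 2: read out[2]='K', append. Buffer now: "HKKK"
  byte 3: read out[3]='K', append. Buffer now: "HKKKK"
  byte 4: read out[4]='K', append. Buffer now: "HKKKKK"
  byte 5: read out[5]='K', append. Buffer now: "HKKKKKK"

Answer: KKKKK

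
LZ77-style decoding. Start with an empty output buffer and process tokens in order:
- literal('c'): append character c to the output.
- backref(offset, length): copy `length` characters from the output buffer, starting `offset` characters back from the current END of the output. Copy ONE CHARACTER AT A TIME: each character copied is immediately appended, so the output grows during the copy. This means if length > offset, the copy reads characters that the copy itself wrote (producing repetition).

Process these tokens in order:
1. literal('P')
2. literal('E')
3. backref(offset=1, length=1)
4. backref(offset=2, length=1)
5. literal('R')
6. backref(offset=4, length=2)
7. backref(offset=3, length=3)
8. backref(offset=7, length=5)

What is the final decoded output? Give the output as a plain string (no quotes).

Answer: PEEEREEREEEREER

Derivation:
Token 1: literal('P'). Output: "P"
Token 2: literal('E'). Output: "PE"
Token 3: backref(off=1, len=1). Copied 'E' from pos 1. Output: "PEE"
Token 4: backref(off=2, len=1). Copied 'E' from pos 1. Output: "PEEE"
Token 5: literal('R'). Output: "PEEER"
Token 6: backref(off=4, len=2). Copied 'EE' from pos 1. Output: "PEEEREE"
Token 7: backref(off=3, len=3). Copied 'REE' from pos 4. Output: "PEEEREEREE"
Token 8: backref(off=7, len=5). Copied 'EREER' from pos 3. Output: "PEEEREEREEEREER"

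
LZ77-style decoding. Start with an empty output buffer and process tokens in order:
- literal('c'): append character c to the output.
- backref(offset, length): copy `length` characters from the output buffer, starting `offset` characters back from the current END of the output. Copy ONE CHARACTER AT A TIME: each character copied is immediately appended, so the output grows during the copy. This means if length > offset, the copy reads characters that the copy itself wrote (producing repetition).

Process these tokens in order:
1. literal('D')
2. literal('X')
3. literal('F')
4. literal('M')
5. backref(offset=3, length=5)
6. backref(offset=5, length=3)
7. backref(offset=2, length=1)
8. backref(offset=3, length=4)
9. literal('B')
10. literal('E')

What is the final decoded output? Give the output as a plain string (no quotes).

Token 1: literal('D'). Output: "D"
Token 2: literal('X'). Output: "DX"
Token 3: literal('F'). Output: "DXF"
Token 4: literal('M'). Output: "DXFM"
Token 5: backref(off=3, len=5) (overlapping!). Copied 'XFMXF' from pos 1. Output: "DXFMXFMXF"
Token 6: backref(off=5, len=3). Copied 'XFM' from pos 4. Output: "DXFMXFMXFXFM"
Token 7: backref(off=2, len=1). Copied 'F' from pos 10. Output: "DXFMXFMXFXFMF"
Token 8: backref(off=3, len=4) (overlapping!). Copied 'FMFF' from pos 10. Output: "DXFMXFMXFXFMFFMFF"
Token 9: literal('B'). Output: "DXFMXFMXFXFMFFMFFB"
Token 10: literal('E'). Output: "DXFMXFMXFXFMFFMFFBE"

Answer: DXFMXFMXFXFMFFMFFBE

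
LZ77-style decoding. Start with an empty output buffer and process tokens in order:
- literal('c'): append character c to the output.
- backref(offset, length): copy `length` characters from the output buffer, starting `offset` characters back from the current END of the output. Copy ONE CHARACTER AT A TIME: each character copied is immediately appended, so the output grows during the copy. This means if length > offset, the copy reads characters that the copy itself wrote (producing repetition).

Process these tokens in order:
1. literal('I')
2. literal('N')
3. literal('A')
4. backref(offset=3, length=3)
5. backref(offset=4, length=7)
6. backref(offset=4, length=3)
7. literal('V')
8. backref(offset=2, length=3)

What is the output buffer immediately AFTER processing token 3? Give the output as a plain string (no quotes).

Answer: INA

Derivation:
Token 1: literal('I'). Output: "I"
Token 2: literal('N'). Output: "IN"
Token 3: literal('A'). Output: "INA"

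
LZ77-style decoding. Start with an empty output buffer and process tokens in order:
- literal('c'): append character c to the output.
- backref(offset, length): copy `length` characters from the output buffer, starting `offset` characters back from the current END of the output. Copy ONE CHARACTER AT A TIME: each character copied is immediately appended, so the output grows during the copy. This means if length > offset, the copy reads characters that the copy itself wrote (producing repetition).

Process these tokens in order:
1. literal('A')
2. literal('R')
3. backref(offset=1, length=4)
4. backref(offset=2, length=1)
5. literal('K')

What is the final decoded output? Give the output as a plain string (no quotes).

Answer: ARRRRRRK

Derivation:
Token 1: literal('A'). Output: "A"
Token 2: literal('R'). Output: "AR"
Token 3: backref(off=1, len=4) (overlapping!). Copied 'RRRR' from pos 1. Output: "ARRRRR"
Token 4: backref(off=2, len=1). Copied 'R' from pos 4. Output: "ARRRRRR"
Token 5: literal('K'). Output: "ARRRRRRK"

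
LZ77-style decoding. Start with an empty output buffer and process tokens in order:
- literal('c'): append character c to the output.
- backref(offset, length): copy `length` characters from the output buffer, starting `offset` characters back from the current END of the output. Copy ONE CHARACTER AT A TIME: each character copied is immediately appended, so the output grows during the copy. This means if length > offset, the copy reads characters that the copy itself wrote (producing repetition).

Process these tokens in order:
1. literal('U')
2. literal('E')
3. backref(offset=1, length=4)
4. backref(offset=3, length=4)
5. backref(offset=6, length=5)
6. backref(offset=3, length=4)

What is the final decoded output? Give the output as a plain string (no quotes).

Token 1: literal('U'). Output: "U"
Token 2: literal('E'). Output: "UE"
Token 3: backref(off=1, len=4) (overlapping!). Copied 'EEEE' from pos 1. Output: "UEEEEE"
Token 4: backref(off=3, len=4) (overlapping!). Copied 'EEEE' from pos 3. Output: "UEEEEEEEEE"
Token 5: backref(off=6, len=5). Copied 'EEEEE' from pos 4. Output: "UEEEEEEEEEEEEEE"
Token 6: backref(off=3, len=4) (overlapping!). Copied 'EEEE' from pos 12. Output: "UEEEEEEEEEEEEEEEEEE"

Answer: UEEEEEEEEEEEEEEEEEE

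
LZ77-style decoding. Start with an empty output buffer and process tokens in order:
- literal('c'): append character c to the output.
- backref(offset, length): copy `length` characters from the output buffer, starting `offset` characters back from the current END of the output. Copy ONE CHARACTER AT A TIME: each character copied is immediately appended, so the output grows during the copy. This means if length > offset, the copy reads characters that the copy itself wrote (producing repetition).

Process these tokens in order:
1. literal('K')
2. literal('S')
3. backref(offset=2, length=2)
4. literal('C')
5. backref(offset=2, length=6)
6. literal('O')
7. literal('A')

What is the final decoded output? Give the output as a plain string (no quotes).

Token 1: literal('K'). Output: "K"
Token 2: literal('S'). Output: "KS"
Token 3: backref(off=2, len=2). Copied 'KS' from pos 0. Output: "KSKS"
Token 4: literal('C'). Output: "KSKSC"
Token 5: backref(off=2, len=6) (overlapping!). Copied 'SCSCSC' from pos 3. Output: "KSKSCSCSCSC"
Token 6: literal('O'). Output: "KSKSCSCSCSCO"
Token 7: literal('A'). Output: "KSKSCSCSCSCOA"

Answer: KSKSCSCSCSCOA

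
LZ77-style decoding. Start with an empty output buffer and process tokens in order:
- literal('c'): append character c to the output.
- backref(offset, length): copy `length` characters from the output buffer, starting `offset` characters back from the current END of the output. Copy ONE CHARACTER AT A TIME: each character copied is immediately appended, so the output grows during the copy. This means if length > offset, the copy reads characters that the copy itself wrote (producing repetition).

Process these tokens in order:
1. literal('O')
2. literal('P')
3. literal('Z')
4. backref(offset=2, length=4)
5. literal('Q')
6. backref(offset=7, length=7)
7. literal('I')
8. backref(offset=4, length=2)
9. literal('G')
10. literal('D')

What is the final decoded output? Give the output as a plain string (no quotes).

Answer: OPZPZPZQPZPZPZQIPZGD

Derivation:
Token 1: literal('O'). Output: "O"
Token 2: literal('P'). Output: "OP"
Token 3: literal('Z'). Output: "OPZ"
Token 4: backref(off=2, len=4) (overlapping!). Copied 'PZPZ' from pos 1. Output: "OPZPZPZ"
Token 5: literal('Q'). Output: "OPZPZPZQ"
Token 6: backref(off=7, len=7). Copied 'PZPZPZQ' from pos 1. Output: "OPZPZPZQPZPZPZQ"
Token 7: literal('I'). Output: "OPZPZPZQPZPZPZQI"
Token 8: backref(off=4, len=2). Copied 'PZ' from pos 12. Output: "OPZPZPZQPZPZPZQIPZ"
Token 9: literal('G'). Output: "OPZPZPZQPZPZPZQIPZG"
Token 10: literal('D'). Output: "OPZPZPZQPZPZPZQIPZGD"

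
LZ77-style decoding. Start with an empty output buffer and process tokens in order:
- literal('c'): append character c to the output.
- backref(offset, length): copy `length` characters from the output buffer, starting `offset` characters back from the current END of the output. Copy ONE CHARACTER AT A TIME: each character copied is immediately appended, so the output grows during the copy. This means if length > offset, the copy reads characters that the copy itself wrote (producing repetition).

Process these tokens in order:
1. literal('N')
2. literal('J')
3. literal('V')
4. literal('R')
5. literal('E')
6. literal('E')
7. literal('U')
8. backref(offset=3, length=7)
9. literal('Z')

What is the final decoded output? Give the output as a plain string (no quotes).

Token 1: literal('N'). Output: "N"
Token 2: literal('J'). Output: "NJ"
Token 3: literal('V'). Output: "NJV"
Token 4: literal('R'). Output: "NJVR"
Token 5: literal('E'). Output: "NJVRE"
Token 6: literal('E'). Output: "NJVREE"
Token 7: literal('U'). Output: "NJVREEU"
Token 8: backref(off=3, len=7) (overlapping!). Copied 'EEUEEUE' from pos 4. Output: "NJVREEUEEUEEUE"
Token 9: literal('Z'). Output: "NJVREEUEEUEEUEZ"

Answer: NJVREEUEEUEEUEZ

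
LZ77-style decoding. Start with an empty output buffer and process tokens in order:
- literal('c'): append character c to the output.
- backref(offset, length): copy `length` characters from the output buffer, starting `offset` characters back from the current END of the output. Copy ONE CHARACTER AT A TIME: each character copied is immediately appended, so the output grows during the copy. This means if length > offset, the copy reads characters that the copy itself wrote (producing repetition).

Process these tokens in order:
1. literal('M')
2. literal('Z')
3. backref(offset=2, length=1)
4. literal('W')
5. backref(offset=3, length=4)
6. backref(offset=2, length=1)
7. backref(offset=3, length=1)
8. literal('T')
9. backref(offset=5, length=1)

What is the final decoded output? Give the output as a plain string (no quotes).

Token 1: literal('M'). Output: "M"
Token 2: literal('Z'). Output: "MZ"
Token 3: backref(off=2, len=1). Copied 'M' from pos 0. Output: "MZM"
Token 4: literal('W'). Output: "MZMW"
Token 5: backref(off=3, len=4) (overlapping!). Copied 'ZMWZ' from pos 1. Output: "MZMWZMWZ"
Token 6: backref(off=2, len=1). Copied 'W' from pos 6. Output: "MZMWZMWZW"
Token 7: backref(off=3, len=1). Copied 'W' from pos 6. Output: "MZMWZMWZWW"
Token 8: literal('T'). Output: "MZMWZMWZWWT"
Token 9: backref(off=5, len=1). Copied 'W' from pos 6. Output: "MZMWZMWZWWTW"

Answer: MZMWZMWZWWTW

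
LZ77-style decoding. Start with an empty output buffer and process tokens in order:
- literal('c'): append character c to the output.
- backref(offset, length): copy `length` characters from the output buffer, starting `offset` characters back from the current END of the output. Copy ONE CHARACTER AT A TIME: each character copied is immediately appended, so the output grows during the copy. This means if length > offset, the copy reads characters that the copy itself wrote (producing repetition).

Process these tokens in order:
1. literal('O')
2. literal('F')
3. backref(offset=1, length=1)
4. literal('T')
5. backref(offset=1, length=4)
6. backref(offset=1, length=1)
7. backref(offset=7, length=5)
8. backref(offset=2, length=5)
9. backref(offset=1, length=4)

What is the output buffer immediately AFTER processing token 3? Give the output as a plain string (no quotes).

Token 1: literal('O'). Output: "O"
Token 2: literal('F'). Output: "OF"
Token 3: backref(off=1, len=1). Copied 'F' from pos 1. Output: "OFF"

Answer: OFF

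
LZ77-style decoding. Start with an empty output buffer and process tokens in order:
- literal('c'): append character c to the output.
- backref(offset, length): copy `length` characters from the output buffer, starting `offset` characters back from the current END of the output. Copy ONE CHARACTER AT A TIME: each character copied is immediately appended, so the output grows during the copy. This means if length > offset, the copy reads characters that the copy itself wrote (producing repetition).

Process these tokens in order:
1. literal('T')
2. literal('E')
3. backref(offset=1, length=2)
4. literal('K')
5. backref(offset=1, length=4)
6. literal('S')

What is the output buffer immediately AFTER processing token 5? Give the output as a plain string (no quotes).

Token 1: literal('T'). Output: "T"
Token 2: literal('E'). Output: "TE"
Token 3: backref(off=1, len=2) (overlapping!). Copied 'EE' from pos 1. Output: "TEEE"
Token 4: literal('K'). Output: "TEEEK"
Token 5: backref(off=1, len=4) (overlapping!). Copied 'KKKK' from pos 4. Output: "TEEEKKKKK"

Answer: TEEEKKKKK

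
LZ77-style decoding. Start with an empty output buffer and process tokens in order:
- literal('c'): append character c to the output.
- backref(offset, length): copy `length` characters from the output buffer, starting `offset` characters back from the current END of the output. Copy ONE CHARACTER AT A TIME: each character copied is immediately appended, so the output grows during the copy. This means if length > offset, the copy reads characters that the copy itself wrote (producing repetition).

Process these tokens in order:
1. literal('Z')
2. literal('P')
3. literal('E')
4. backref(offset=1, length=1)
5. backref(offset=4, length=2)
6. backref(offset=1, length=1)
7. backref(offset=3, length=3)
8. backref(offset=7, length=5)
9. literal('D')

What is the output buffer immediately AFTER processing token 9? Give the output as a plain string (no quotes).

Token 1: literal('Z'). Output: "Z"
Token 2: literal('P'). Output: "ZP"
Token 3: literal('E'). Output: "ZPE"
Token 4: backref(off=1, len=1). Copied 'E' from pos 2. Output: "ZPEE"
Token 5: backref(off=4, len=2). Copied 'ZP' from pos 0. Output: "ZPEEZP"
Token 6: backref(off=1, len=1). Copied 'P' from pos 5. Output: "ZPEEZPP"
Token 7: backref(off=3, len=3). Copied 'ZPP' from pos 4. Output: "ZPEEZPPZPP"
Token 8: backref(off=7, len=5). Copied 'EZPPZ' from pos 3. Output: "ZPEEZPPZPPEZPPZ"
Token 9: literal('D'). Output: "ZPEEZPPZPPEZPPZD"

Answer: ZPEEZPPZPPEZPPZD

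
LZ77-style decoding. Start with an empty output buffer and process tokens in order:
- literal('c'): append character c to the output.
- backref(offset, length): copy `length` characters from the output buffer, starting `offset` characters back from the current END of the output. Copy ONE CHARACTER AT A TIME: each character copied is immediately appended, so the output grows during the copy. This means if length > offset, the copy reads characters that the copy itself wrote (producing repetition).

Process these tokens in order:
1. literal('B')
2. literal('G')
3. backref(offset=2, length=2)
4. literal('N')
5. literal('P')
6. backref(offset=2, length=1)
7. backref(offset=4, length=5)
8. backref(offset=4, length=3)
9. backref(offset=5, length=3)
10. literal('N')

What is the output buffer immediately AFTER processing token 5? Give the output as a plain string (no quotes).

Token 1: literal('B'). Output: "B"
Token 2: literal('G'). Output: "BG"
Token 3: backref(off=2, len=2). Copied 'BG' from pos 0. Output: "BGBG"
Token 4: literal('N'). Output: "BGBGN"
Token 5: literal('P'). Output: "BGBGNP"

Answer: BGBGNP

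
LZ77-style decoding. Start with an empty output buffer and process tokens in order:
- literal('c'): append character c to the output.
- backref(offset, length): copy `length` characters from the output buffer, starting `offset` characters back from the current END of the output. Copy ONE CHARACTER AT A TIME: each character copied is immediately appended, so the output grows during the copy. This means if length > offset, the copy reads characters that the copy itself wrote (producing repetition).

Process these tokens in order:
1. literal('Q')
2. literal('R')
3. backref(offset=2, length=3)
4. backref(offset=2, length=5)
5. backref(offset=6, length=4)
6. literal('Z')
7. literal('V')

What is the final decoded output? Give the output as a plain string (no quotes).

Token 1: literal('Q'). Output: "Q"
Token 2: literal('R'). Output: "QR"
Token 3: backref(off=2, len=3) (overlapping!). Copied 'QRQ' from pos 0. Output: "QRQRQ"
Token 4: backref(off=2, len=5) (overlapping!). Copied 'RQRQR' from pos 3. Output: "QRQRQRQRQR"
Token 5: backref(off=6, len=4). Copied 'QRQR' from pos 4. Output: "QRQRQRQRQRQRQR"
Token 6: literal('Z'). Output: "QRQRQRQRQRQRQRZ"
Token 7: literal('V'). Output: "QRQRQRQRQRQRQRZV"

Answer: QRQRQRQRQRQRQRZV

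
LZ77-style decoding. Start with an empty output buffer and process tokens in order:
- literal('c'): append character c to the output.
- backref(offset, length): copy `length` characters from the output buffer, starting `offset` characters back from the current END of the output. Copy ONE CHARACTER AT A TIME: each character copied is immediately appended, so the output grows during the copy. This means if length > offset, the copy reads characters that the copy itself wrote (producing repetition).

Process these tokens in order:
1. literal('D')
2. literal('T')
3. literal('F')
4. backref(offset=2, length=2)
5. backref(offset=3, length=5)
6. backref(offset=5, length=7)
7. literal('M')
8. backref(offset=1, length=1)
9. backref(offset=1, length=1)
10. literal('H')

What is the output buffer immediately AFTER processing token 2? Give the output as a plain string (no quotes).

Answer: DT

Derivation:
Token 1: literal('D'). Output: "D"
Token 2: literal('T'). Output: "DT"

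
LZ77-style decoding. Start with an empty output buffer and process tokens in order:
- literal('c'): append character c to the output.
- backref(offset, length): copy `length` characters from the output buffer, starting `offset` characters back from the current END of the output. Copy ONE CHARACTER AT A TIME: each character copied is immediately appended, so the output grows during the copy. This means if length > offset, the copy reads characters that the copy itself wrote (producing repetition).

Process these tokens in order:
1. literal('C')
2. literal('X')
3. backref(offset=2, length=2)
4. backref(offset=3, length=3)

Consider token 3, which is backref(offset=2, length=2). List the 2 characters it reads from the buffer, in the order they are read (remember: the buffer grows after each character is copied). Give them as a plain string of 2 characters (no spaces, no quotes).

Answer: CX

Derivation:
Token 1: literal('C'). Output: "C"
Token 2: literal('X'). Output: "CX"
Token 3: backref(off=2, len=2). Buffer before: "CX" (len 2)
  byte 1: read out[0]='C', append. Buffer now: "CXC"
  byte 2: read out[1]='X', append. Buffer now: "CXCX"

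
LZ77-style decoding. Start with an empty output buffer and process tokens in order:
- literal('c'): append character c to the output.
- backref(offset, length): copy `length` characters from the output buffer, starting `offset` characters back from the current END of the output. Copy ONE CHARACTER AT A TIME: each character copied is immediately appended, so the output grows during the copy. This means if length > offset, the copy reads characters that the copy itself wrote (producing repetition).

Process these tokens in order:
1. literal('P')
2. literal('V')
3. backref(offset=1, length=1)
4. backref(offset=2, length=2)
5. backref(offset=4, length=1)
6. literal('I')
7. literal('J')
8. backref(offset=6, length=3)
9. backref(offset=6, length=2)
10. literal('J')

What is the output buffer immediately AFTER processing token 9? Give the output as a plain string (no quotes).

Answer: PVVVVVIJVVVVI

Derivation:
Token 1: literal('P'). Output: "P"
Token 2: literal('V'). Output: "PV"
Token 3: backref(off=1, len=1). Copied 'V' from pos 1. Output: "PVV"
Token 4: backref(off=2, len=2). Copied 'VV' from pos 1. Output: "PVVVV"
Token 5: backref(off=4, len=1). Copied 'V' from pos 1. Output: "PVVVVV"
Token 6: literal('I'). Output: "PVVVVVI"
Token 7: literal('J'). Output: "PVVVVVIJ"
Token 8: backref(off=6, len=3). Copied 'VVV' from pos 2. Output: "PVVVVVIJVVV"
Token 9: backref(off=6, len=2). Copied 'VI' from pos 5. Output: "PVVVVVIJVVVVI"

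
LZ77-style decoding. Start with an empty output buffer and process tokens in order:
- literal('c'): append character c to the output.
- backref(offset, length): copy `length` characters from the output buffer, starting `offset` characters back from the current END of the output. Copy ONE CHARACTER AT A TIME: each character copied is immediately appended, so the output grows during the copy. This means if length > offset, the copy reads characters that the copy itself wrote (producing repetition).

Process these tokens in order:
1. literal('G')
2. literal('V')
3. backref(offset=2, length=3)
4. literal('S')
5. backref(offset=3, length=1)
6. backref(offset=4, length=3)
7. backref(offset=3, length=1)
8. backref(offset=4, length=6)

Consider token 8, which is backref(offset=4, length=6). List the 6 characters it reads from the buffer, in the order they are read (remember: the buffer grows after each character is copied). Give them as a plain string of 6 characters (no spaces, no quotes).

Answer: VGSVVG

Derivation:
Token 1: literal('G'). Output: "G"
Token 2: literal('V'). Output: "GV"
Token 3: backref(off=2, len=3) (overlapping!). Copied 'GVG' from pos 0. Output: "GVGVG"
Token 4: literal('S'). Output: "GVGVGS"
Token 5: backref(off=3, len=1). Copied 'V' from pos 3. Output: "GVGVGSV"
Token 6: backref(off=4, len=3). Copied 'VGS' from pos 3. Output: "GVGVGSVVGS"
Token 7: backref(off=3, len=1). Copied 'V' from pos 7. Output: "GVGVGSVVGSV"
Token 8: backref(off=4, len=6). Buffer before: "GVGVGSVVGSV" (len 11)
  byte 1: read out[7]='V', append. Buffer now: "GVGVGSVVGSVV"
  byte 2: read out[8]='G', append. Buffer now: "GVGVGSVVGSVVG"
  byte 3: read out[9]='S', append. Buffer now: "GVGVGSVVGSVVGS"
  byte 4: read out[10]='V', append. Buffer now: "GVGVGSVVGSVVGSV"
  byte 5: read out[11]='V', append. Buffer now: "GVGVGSVVGSVVGSVV"
  byte 6: read out[12]='G', append. Buffer now: "GVGVGSVVGSVVGSVVG"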